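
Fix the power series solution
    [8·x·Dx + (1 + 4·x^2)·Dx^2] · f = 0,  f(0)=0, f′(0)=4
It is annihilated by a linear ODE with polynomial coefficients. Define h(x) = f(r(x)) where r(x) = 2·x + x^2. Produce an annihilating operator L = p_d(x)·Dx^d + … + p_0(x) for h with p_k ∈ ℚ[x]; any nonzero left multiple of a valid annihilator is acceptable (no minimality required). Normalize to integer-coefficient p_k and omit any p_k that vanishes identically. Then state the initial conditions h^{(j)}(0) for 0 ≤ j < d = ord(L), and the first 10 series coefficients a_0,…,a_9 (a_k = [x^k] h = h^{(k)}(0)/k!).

L = (-1 + 32·x + 64·x^2 + 48·x^3 + 12·x^4)·Dx + (1 + x + 16·x^2 + 32·x^3 + 20·x^4 + 4·x^5)·Dx^2  (order 2).
h: a_k = 0, 8, 4, -128/3, -64, 1888/5, 3056/3, -25600/7, -15872, 304256/9, …
ICs: h(0) = 0, h′(0) = 8.

f: a_k = 0, 4, 0, -16/3, 0, 64/5, 0, -256/7, 0, 1024/9, …
f∘r: x↦r, Dx↦Dx/r' in L_f ⇒ L₀.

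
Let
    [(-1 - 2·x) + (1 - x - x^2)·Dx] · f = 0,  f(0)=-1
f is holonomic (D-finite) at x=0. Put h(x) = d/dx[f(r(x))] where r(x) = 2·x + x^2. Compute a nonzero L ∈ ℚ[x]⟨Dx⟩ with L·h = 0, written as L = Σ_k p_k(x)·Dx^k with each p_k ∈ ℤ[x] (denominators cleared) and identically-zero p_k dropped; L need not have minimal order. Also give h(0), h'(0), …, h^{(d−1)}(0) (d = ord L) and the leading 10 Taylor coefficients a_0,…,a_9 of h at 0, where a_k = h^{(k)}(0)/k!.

f: a_k = -1, -1, -2, -3, -5, -8, -13, -21, -34, -55, …
Change of var in L_f (x↦r) gives L₀.
h=h₀': d/dx-closure on L₀ ⇒ L.
L = (9 + 42·x + 105·x^2 + 164·x^3 + 141·x^4 + 60·x^5 + 10·x^6) + (-1 - 3·x + 9·x^2 + 39·x^3 + 55·x^4 + 39·x^5 + 14·x^6 + 2·x^7)·Dx  (order 1).
h: a_k = -2, -18, -96, -472, -2170, -9570, -41048, -172456, -713232, -2913320, …
ICs: h(0) = -2.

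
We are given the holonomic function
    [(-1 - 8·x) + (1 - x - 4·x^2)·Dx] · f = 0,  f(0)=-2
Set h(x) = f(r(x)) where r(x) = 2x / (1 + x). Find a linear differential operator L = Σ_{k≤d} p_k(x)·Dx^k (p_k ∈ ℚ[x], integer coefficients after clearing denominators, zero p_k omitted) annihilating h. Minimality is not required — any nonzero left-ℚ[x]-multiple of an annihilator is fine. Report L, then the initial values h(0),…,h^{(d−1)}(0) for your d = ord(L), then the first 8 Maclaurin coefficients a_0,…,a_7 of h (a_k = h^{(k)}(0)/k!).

L = (2 + 34·x) + (-1 - x + 17·x^2 + 17·x^3)·Dx  (order 1).
h: a_k = -2, -4, -36, -68, -612, -1156, -10404, -19652, …
ICs: h(0) = -2.

f: a_k = -2, -2, -10, -18, -58, -130, -362, -882, …
Substitute x→r, Dx→(1/r')Dx; clear ⇒ L₀.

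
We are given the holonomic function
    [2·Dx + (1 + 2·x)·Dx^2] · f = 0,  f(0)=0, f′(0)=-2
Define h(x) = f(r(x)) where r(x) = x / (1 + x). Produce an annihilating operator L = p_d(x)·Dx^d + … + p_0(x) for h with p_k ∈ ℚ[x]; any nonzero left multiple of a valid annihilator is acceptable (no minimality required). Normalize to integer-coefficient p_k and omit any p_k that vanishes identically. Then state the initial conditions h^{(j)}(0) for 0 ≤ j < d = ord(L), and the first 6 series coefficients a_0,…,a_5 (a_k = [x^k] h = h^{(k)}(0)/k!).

f: a_k = 0, -2, 2, -8/3, 4, -32/5, …
Substitute x→r, Dx→(1/r')Dx; clear ⇒ L₀.
L = (4 + 6·x)·Dx + (1 + 4·x + 3·x^2)·Dx^2  (order 2).
h: a_k = 0, -2, 4, -26/3, 20, -242/5, …
ICs: h(0) = 0, h′(0) = -2.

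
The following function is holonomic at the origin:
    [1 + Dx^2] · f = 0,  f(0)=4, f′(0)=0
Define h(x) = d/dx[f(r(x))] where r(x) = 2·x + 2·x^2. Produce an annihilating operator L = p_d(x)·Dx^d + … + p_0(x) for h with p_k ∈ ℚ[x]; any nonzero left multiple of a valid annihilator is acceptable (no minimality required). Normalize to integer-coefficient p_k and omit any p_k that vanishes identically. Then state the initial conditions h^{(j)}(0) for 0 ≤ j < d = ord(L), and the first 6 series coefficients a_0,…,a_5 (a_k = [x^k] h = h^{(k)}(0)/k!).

f: a_k = 4, 0, -2, 0, 1/6, 0, …
f∘r: x↦r, Dx↦Dx/r' in L_f ⇒ L₀.
h=h₀': d/dx-closure on L₀ ⇒ L.
L = (16 + 32·x + 96·x^2 + 128·x^3 + 64·x^4) + (-6 - 12·x)·Dx + (1 + 4·x + 4·x^2)·Dx^2  (order 2).
h: a_k = 0, -16, -48, -64/3, 160/3, 1408/15, …
ICs: h(0) = 0, h′(0) = -16.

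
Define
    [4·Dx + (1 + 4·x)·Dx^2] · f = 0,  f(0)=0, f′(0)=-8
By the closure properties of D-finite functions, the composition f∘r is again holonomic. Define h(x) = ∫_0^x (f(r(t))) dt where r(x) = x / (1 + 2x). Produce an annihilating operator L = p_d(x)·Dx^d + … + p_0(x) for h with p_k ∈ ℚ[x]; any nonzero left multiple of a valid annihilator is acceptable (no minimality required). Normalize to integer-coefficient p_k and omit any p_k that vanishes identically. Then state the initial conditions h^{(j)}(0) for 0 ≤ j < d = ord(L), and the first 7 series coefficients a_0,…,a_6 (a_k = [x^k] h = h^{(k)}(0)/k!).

L = (8 + 24·x)·Dx^2 + (1 + 8·x + 12·x^2)·Dx^3  (order 3).
h: a_k = 0, 0, -4, 32/3, -104/3, 128, -7744/15, …
ICs: h(0) = 0, h′(0) = 0, h′′(0) = -8.

f: a_k = 0, -8, 16, -128/3, 128, -2048/5, 4096/3, …
L₀ from L_f via x↦r, Dx↦r'^{-1}Dx.
h=∫h₀ ⇒ L = L₀·Dx.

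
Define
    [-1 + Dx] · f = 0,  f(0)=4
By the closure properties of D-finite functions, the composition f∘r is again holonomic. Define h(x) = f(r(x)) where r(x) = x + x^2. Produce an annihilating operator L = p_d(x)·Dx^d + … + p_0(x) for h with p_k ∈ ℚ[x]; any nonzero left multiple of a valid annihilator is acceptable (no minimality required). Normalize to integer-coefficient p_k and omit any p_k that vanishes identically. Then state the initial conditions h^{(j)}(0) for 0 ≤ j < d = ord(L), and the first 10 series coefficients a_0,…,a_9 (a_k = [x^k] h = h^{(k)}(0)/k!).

f: a_k = 4, 4, 2, 2/3, 1/6, 1/30, 1/180, 1/1260, 1/10080, 1/90720, …
Change of var in L_f (x↦r) gives L₀.
L = (-1 - 2·x) + Dx  (order 1).
h: a_k = 4, 4, 6, 14/3, 25/6, 27/10, 331/180, 1303/1260, 1979/3360, 5357/18144, …
ICs: h(0) = 4.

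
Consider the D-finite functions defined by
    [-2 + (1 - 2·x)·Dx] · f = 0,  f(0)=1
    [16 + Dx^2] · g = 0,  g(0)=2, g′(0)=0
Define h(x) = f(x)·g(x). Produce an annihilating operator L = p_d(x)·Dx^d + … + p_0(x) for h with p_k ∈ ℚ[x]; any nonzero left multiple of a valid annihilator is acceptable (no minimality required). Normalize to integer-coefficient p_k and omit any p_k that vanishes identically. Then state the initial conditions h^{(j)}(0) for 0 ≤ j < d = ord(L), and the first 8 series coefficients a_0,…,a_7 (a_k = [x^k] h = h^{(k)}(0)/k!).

L = (-16 + 32·x) + 4·Dx + (-1 + 2·x)·Dx^2  (order 2).
h: a_k = 2, 4, -8, -16, -32/3, -64/3, -2432/45, -4864/45, …
ICs: h(0) = 2, h′(0) = 4.

f: a_k = 1, 2, 4, 8, 16, 32, 64, 128, …
g: a_k = 2, 0, -16, 0, 64/3, 0, -512/45, 0, …
L₀ := L_f ⊗_s L_g (sym. prod.), ord ≤ 2.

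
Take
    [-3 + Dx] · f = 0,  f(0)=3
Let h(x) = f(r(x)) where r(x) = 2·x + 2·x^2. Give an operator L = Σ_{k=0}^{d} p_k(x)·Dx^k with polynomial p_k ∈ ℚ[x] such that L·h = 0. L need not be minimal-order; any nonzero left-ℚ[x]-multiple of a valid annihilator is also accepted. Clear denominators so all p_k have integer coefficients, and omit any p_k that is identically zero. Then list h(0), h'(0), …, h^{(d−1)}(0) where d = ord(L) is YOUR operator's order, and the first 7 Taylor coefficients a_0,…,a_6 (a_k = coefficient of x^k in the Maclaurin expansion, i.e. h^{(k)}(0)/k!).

f: a_k = 3, 9, 27/2, 27/2, 81/8, 243/40, 243/80, …
L₀ from L_f via x↦r, Dx↦r'^{-1}Dx.
L = (-6 - 12·x) + Dx  (order 1).
h: a_k = 3, 18, 72, 216, 540, 5832/5, 11232/5, …
ICs: h(0) = 3.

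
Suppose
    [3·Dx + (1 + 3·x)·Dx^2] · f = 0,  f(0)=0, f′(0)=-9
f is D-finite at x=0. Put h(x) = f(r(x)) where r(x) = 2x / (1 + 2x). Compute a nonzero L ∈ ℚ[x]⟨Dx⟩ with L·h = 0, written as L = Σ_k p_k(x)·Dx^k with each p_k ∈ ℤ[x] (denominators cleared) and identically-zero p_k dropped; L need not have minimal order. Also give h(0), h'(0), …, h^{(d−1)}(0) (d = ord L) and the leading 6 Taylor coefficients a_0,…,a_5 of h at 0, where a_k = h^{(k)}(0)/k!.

f: a_k = 0, -9, 27/2, -27, 243/4, -729/5, …
L₀ from L_f via x↦r, Dx↦r'^{-1}Dx.
L = (10 + 32·x)·Dx + (1 + 10·x + 16·x^2)·Dx^2  (order 2).
h: a_k = 0, -18, 90, -504, 3060, -98208/5, …
ICs: h(0) = 0, h′(0) = -18.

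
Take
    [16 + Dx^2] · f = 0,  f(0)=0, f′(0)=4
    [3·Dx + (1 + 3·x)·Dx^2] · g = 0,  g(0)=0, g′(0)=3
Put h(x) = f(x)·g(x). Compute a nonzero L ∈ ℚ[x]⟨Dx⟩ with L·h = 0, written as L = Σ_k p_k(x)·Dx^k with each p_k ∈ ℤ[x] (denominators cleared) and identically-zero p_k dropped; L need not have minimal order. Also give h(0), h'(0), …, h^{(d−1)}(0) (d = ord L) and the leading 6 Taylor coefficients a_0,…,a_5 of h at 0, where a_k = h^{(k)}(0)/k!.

f: a_k = 0, 4, 0, -32/3, 0, 128/15, …
g: a_k = 0, 3, -9/2, 9, -81/4, 243/5, …
Sym-product of L_f,L_g gives L₀ (≤ ord 4).
L = (2272 + 127488·x + 781056·x^2 + 1769472·x^3 + 1327104·x^4) + (4416 + 50112·x + 165888·x^2 + 165888·x^3)·Dx + (1022 + 19392·x + 102816·x^2 + 221184·x^3 + 165888·x^4)·Dx^2 + (276 + 3132·x + 10368·x^2 + 10368·x^3)·Dx^3 + (55 + 714·x + 3375·x^2 + 6912·x^3 + 5184·x^4)·Dx^4  (order 4).
h: a_k = 0, 0, 12, -18, 4, -33, …
ICs: h(0) = 0, h′(0) = 0, h′′(0) = 24, h′′′(0) = -108.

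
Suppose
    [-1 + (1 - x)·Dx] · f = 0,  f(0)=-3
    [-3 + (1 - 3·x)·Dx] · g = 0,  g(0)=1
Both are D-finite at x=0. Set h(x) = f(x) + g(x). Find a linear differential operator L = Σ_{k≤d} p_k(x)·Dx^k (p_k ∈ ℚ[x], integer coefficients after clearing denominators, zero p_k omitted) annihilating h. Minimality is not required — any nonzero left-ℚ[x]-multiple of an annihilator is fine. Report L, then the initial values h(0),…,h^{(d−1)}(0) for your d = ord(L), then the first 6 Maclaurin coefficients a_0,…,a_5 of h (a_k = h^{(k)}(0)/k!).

L = -6 + (8 - 12·x)·Dx + (-1 + 4·x - 3·x^2)·Dx^2  (order 2).
h: a_k = -2, 0, 6, 24, 78, 240, …
ICs: h(0) = -2, h′(0) = 0.

f: a_k = -3, -3, -3, -3, -3, -3, …
g: a_k = 1, 3, 9, 27, 81, 243, …
L₀ := lclm(L_f,L_g); ord L₀ ≤ 1+1.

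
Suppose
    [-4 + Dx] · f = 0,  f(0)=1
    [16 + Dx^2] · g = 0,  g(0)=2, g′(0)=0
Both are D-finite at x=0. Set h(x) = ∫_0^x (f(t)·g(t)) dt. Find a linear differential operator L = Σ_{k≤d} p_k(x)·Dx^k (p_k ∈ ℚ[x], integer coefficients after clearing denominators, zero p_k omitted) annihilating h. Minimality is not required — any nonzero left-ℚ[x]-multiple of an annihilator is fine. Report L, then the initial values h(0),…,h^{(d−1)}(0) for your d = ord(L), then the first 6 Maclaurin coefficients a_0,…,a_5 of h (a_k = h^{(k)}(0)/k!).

L = 32·Dx - 8·Dx^2 + Dx^3  (order 3).
h: a_k = 0, 2, 4, 0, -32/3, -256/15, …
ICs: h(0) = 0, h′(0) = 2, h′′(0) = 8.

f: a_k = 1, 4, 8, 32/3, 32/3, 128/15, …
g: a_k = 2, 0, -16, 0, 64/3, 0, …
h₀=f·g: eliminate ⇒ L₀, order ≤ 1·2.
h=∫₀ˣh₀: take L = L₀·Dx.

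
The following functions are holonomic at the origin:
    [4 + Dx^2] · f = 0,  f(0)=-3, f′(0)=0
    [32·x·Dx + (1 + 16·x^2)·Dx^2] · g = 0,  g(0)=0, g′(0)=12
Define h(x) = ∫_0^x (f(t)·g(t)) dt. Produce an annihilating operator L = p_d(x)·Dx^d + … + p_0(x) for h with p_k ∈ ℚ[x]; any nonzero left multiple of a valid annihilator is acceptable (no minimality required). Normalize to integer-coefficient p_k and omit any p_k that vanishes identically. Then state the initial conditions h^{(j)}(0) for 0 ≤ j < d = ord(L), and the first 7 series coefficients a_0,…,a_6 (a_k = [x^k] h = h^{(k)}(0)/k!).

L = (1360 + 60416·x^2 + 106496·x^4 + 262144·x^6 + 1048576·x^8)·Dx + (2304·x + 45056·x^3 + 196608·x^5 + 1048576·x^7)·Dx^2 + (360 + 15872·x^2 + 36864·x^4 + 131072·x^6 + 524288·x^8)·Dx^3 + (576·x + 11264·x^3 + 49152·x^5 + 262144·x^7)·Dx^4 + (5 + 192·x^2 + 2560·x^4 + 16384·x^6 + 65536·x^8)·Dx^5  (order 5).
h: a_k = 0, 0, -18, 0, 66, 0, -1876/5, …
ICs: h(0) = 0, h′(0) = 0, h′′(0) = -36, h′′′(0) = 0, h′′′′(0) = 1584.

f: a_k = -3, 0, 6, 0, -2, 0, 4/15, …
g: a_k = 0, 12, 0, -64, 0, 3072/5, 0, …
h₀=f·g: eliminate ⇒ L₀, order ≤ 2·2.
Integrate: L := L₀·Dx.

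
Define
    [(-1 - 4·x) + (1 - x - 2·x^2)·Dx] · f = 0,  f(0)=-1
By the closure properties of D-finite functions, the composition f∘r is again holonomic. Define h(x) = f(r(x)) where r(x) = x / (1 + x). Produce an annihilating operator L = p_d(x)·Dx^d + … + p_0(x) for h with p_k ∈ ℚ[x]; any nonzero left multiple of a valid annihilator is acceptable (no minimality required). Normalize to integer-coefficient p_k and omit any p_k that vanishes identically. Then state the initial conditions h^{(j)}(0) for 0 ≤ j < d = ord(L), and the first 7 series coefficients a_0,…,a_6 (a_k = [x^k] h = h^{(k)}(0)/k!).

f: a_k = -1, -1, -3, -5, -11, -21, -43, …
L₀ from L_f via x↦r, Dx↦r'^{-1}Dx.
L = (1 + 5·x) + (-1 - 2·x + x^2 + 2·x^3)·Dx  (order 1).
h: a_k = -1, -1, -2, 0, -4, 4, -12, …
ICs: h(0) = -1.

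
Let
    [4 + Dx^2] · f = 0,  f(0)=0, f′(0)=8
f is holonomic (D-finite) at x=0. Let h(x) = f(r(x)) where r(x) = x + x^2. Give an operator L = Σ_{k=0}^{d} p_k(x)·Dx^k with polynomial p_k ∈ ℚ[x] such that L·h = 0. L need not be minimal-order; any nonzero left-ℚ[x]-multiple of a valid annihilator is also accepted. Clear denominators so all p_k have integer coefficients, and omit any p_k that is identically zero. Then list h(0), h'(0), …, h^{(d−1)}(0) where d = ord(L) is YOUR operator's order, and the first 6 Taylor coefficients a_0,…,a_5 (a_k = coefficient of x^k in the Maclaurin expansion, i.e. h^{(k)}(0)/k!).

L = (4 + 24·x + 48·x^2 + 32·x^3) - 2·Dx + (1 + 2·x)·Dx^2  (order 2).
h: a_k = 0, 8, 8, -16/3, -16, -224/15, …
ICs: h(0) = 0, h′(0) = 8.

f: a_k = 0, 8, 0, -16/3, 0, 16/15, …
L₀ from L_f via x↦r, Dx↦r'^{-1}Dx.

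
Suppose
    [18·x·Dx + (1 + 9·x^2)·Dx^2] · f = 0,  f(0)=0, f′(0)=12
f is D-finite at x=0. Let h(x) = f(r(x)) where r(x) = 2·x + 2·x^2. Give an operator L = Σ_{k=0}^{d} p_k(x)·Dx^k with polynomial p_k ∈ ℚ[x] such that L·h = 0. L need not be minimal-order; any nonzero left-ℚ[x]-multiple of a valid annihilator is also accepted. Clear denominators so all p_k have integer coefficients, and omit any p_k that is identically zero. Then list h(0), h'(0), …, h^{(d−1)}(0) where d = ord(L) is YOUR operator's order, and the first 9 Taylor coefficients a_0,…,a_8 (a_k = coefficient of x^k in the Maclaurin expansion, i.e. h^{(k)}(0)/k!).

f: a_k = 0, 12, 0, -36, 0, 972/5, 0, -8748/7, 0, …
Change of var in L_f (x↦r) gives L₀.
L = (-2 + 72·x + 288·x^2 + 432·x^3 + 216·x^4)·Dx + (1 + 2·x + 36·x^2 + 144·x^3 + 180·x^4 + 72·x^5)·Dx^2  (order 2).
h: a_k = 0, 24, 24, -288, -864, 26784/5, 30816, -684288/7, -1057536, …
ICs: h(0) = 0, h′(0) = 24.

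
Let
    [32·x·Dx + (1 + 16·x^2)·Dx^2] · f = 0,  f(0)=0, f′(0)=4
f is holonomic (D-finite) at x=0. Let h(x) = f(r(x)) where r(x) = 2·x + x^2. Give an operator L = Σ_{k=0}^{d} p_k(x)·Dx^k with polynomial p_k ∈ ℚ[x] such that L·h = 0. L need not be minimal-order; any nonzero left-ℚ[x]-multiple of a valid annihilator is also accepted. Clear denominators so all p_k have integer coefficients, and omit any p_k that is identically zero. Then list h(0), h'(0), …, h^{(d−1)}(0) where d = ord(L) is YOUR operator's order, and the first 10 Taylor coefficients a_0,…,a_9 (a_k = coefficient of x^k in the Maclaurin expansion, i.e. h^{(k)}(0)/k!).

f: a_k = 0, 4, 0, -64/3, 0, 1024/5, 0, -16384/7, 0, 262144/9, …
f∘r: x↦r, Dx↦Dx/r' in L_f ⇒ L₀.
L = (-1 + 128·x + 256·x^2 + 192·x^3 + 48·x^4)·Dx + (1 + x + 64·x^2 + 128·x^3 + 80·x^4 + 16·x^5)·Dx^2  (order 2).
h: a_k = 0, 8, 4, -512/3, -256, 32128/5, 49088/3, -1982464/7, -1040384, 120080384/9, …
ICs: h(0) = 0, h′(0) = 8.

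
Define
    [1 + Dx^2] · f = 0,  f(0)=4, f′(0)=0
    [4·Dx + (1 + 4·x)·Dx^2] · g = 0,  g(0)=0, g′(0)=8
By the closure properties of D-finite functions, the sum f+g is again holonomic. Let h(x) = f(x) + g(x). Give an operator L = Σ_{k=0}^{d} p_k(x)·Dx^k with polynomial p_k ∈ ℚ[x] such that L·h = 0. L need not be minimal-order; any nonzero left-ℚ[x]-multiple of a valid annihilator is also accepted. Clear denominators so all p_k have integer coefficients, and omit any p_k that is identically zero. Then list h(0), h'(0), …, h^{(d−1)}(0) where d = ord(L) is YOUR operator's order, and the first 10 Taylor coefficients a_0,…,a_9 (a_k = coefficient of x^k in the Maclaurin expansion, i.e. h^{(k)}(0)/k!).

L = (388 + 32·x + 64·x^2)·Dx + (33 + 140·x + 48·x^2 + 64·x^3)·Dx^2 + (388 + 32·x + 64·x^2)·Dx^3 + (33 + 140·x + 48·x^2 + 64·x^3)·Dx^4  (order 4).
h: a_k = 4, 8, -18, 128/3, -767/6, 2048/5, -245761/180, 32768/7, -165150719/10080, 524288/9, …
ICs: h(0) = 4, h′(0) = 8, h′′(0) = -36, h′′′(0) = 256.

f: a_k = 4, 0, -2, 0, 1/6, 0, -1/180, 0, 1/10080, 0, …
g: a_k = 0, 8, -16, 128/3, -128, 2048/5, -4096/3, 32768/7, -16384, 524288/9, …
h₀=f+g: left-lcm gives L₀, ord ≤ 4.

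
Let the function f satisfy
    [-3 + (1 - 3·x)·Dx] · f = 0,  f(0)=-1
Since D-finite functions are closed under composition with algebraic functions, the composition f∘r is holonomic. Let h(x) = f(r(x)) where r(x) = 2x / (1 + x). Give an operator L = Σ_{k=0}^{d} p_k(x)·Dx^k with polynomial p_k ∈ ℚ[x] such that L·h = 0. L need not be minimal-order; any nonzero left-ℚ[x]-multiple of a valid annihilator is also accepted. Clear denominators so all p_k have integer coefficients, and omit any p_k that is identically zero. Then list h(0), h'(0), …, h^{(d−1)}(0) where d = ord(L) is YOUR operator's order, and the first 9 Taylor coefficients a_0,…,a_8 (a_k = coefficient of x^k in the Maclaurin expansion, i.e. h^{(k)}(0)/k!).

L = 6 + (-1 + 4·x + 5·x^2)·Dx  (order 1).
h: a_k = -1, -6, -30, -150, -750, -3750, -18750, -93750, -468750, …
ICs: h(0) = -1.

f: a_k = -1, -3, -9, -27, -81, -243, -729, -2187, -6561, …
h₀=f(r): pull back L_f along r ⇒ L₀.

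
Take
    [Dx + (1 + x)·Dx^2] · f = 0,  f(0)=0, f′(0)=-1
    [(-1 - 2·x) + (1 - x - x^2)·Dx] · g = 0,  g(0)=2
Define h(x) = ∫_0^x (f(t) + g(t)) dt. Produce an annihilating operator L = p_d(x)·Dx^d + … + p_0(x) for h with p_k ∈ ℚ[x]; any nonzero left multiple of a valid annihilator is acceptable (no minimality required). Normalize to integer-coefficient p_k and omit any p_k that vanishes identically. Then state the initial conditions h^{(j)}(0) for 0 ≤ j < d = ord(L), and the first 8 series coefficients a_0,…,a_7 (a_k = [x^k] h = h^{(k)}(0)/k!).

f: a_k = 0, -1, 1/2, -1/3, 1/4, -1/5, 1/6, -1/7, …
g: a_k = 2, 2, 4, 6, 10, 16, 26, 42, …
L₀ := lclm(L_f,L_g); ord L₀ ≤ 2+1.
h=∫₀ˣh₀: take L = L₀·Dx.
L = (-26 - 70·x - 76·x^2 - 36·x^3 - 12·x^4)·Dx^2 + (-16 - 84·x - 160·x^2 - 144·x^3 - 74·x^4 - 20·x^5)·Dx^3 + (5 + 11·x - x^2 - 23·x^3 - 29·x^4 - 17·x^5 - 4·x^6)·Dx^4  (order 4).
h: a_k = 0, 2, 1/2, 3/2, 17/12, 41/20, 79/30, 157/42, …
ICs: h(0) = 0, h′(0) = 2, h′′(0) = 1, h′′′(0) = 9.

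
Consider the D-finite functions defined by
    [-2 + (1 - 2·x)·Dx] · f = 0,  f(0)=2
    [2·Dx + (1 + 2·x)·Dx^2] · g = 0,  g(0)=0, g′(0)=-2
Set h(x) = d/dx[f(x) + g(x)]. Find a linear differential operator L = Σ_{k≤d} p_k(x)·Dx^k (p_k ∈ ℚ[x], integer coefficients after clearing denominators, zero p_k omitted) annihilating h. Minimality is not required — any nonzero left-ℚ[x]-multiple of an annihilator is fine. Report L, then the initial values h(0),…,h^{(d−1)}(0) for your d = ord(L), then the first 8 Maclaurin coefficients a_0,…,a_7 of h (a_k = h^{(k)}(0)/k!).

f: a_k = 2, 4, 8, 16, 32, 64, 128, 256, …
g: a_k = 0, -2, 2, -8/3, 4, -32/5, 32/3, -128/7, …
h₀=f+g: left-lcm gives L₀, ord ≤ 3.
h₀' ⇒ L via d/dx closure of L₀.
L = (40 + 16·x) + (8 + 64·x + 32·x^2)·Dx + (-3 - 2·x + 12·x^2 + 8·x^3)·Dx^2  (order 2).
h: a_k = 2, 20, 40, 144, 288, 832, 1664, 4352, …
ICs: h(0) = 2, h′(0) = 20.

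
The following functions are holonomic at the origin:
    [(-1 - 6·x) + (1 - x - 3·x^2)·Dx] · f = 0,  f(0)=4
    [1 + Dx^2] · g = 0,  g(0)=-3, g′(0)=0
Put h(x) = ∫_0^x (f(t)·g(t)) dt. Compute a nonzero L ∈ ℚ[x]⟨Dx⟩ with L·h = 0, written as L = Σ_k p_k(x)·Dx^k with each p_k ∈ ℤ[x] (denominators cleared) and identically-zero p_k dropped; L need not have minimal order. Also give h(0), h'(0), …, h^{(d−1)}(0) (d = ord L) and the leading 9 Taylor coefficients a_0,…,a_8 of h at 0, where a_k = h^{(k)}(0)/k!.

f: a_k = 4, 4, 16, 28, 76, 160, 388, 868, 2032, …
g: a_k = -3, 0, 3/2, 0, -1/8, 0, 1/240, 0, -1/13440, …
Product ⇒ symmetric product L₀, ord ≤ 2.
h=∫h₀ ⇒ L = L₀·Dx.
L = (5 + x + 3·x^2)·Dx + (2 + 12·x)·Dx^2 + (-1 + x + 3·x^2)·Dx^3  (order 3).
h: a_k = 0, -12, -6, -14, -39/2, -409/10, -877/12, -9017/60, -142049/480, …
ICs: h(0) = 0, h′(0) = -12, h′′(0) = -12.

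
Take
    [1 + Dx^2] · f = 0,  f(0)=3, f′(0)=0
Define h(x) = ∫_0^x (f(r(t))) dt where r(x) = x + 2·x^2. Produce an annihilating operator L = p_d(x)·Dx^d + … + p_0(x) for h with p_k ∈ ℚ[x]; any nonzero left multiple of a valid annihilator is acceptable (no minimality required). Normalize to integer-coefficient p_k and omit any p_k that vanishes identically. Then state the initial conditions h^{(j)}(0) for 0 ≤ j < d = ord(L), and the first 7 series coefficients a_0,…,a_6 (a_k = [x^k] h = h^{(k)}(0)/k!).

L = (1 + 12·x + 48·x^2 + 64·x^3)·Dx - 4·Dx^2 + (1 + 4·x)·Dx^3  (order 3).
h: a_k = 0, 3, 0, -1/2, -3/2, -47/40, 1/6, …
ICs: h(0) = 0, h′(0) = 3, h′′(0) = 0.

f: a_k = 3, 0, -3/2, 0, 1/8, 0, -1/240, …
Change of var in L_f (x↦r) gives L₀.
Integrate: L := L₀·Dx.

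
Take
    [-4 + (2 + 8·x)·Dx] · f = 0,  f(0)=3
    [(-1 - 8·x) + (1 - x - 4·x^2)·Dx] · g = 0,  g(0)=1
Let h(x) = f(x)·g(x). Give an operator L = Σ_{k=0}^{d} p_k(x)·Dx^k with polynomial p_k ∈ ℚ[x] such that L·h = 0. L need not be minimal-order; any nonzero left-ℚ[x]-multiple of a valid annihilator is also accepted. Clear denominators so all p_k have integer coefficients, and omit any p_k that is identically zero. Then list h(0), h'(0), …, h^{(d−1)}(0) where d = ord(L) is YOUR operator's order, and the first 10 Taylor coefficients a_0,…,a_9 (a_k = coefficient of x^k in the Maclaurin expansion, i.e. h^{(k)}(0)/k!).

f: a_k = 3, 6, -6, 12, -30, 84, -252, 792, -2574, 8580, …
g: a_k = 1, 1, 5, 9, 29, 65, 181, 441, 1165, 2929, …
Sym-product of L_f,L_g gives L₀ (≤ ord 1).
L = (3 + 10·x + 24·x^2) + (-1 - 3·x + 8·x^2 + 16·x^3)·Dx  (order 1).
h: a_k = 3, 9, 15, 63, 93, 429, 549, 3057, 2679, 23487, …
ICs: h(0) = 3.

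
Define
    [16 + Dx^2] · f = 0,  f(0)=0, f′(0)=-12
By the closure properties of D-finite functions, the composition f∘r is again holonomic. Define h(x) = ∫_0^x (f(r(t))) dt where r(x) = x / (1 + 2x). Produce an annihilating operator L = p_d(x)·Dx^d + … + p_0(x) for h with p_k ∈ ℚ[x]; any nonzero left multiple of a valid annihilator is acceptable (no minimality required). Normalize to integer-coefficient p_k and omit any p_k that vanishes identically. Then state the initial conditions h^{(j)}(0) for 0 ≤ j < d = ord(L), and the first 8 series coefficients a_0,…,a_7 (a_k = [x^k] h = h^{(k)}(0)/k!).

L = 16·Dx + (4 + 24·x + 48·x^2 + 32·x^3)·Dx^2 + (1 + 8·x + 24·x^2 + 32·x^3 + 16·x^4)·Dx^3  (order 3).
h: a_k = 0, 0, -6, 8, -4, -96/5, 1376/15, -1920/7, …
ICs: h(0) = 0, h′(0) = 0, h′′(0) = -12.

f: a_k = 0, -12, 0, 32, 0, -128/5, 0, 1024/105, …
Substitute x→r, Dx→(1/r')Dx; clear ⇒ L₀.
h=∫₀ˣh₀: take L = L₀·Dx.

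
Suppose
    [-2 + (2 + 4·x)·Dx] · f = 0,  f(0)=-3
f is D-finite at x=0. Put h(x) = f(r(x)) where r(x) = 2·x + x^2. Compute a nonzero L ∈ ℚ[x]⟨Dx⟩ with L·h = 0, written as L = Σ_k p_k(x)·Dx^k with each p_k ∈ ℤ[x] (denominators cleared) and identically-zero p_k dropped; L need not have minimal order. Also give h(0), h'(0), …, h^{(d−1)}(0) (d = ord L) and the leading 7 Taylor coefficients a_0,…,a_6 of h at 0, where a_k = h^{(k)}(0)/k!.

L = (-2 - 2·x) + (1 + 4·x + 2·x^2)·Dx  (order 1).
h: a_k = -3, -6, 3, -6, 27/2, -33, 171/2, …
ICs: h(0) = -3.

f: a_k = -3, -3, 3/2, -3/2, 15/8, -21/8, 63/16, …
f∘r: x↦r, Dx↦Dx/r' in L_f ⇒ L₀.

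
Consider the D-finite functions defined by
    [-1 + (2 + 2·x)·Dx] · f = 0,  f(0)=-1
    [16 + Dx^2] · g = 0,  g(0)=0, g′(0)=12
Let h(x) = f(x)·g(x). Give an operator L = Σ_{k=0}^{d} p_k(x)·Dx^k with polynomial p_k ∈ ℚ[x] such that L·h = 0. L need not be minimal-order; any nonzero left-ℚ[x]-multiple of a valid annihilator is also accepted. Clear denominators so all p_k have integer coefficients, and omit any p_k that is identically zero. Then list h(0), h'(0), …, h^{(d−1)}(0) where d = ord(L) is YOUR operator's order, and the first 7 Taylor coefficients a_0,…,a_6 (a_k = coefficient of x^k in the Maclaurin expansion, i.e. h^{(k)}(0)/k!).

L = (67 + 128·x + 64·x^2) + (-4 - 4·x)·Dx + (4 + 8·x + 4·x^2)·Dx^2  (order 2).
h: a_k = 0, -12, -6, 67/2, 61/4, -4661/160, -3561/320, …
ICs: h(0) = 0, h′(0) = -12.

f: a_k = -1, -1/2, 1/8, -1/16, 5/128, -7/256, 21/1024, …
g: a_k = 0, 12, 0, -32, 0, 128/5, 0, …
f·g: L₀ = L_f ⊗_s L_g, ord ≤ 1·2.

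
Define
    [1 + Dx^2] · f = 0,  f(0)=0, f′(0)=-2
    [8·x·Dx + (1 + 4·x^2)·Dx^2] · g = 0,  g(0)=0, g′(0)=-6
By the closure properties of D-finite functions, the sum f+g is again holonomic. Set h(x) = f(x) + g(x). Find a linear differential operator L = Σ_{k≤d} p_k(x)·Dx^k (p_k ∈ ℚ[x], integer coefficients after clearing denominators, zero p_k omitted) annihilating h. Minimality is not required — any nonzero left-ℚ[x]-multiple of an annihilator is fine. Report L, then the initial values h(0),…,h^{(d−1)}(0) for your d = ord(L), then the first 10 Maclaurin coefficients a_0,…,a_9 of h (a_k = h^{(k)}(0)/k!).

f: a_k = 0, -2, 0, 1/3, 0, -1/60, 0, 1/2520, 0, -1/181440, …
g: a_k = 0, -6, 0, 8, 0, -96/5, 0, 384/7, 0, -512/3, …
Sum ⇒ L₀ = lclm(L_f,L_g) in ℚ(x)⟨Dx⟩.
L = (-376·x + 1600·x^3 + 128·x^5)·Dx + (-7 + 76·x^2 + 432·x^4 + 64·x^6)·Dx^2 + (-376·x + 1600·x^3 + 128·x^5)·Dx^3 + (-7 + 76·x^2 + 432·x^4 + 64·x^6)·Dx^4  (order 4).
h: a_k = 0, -8, 0, 25/3, 0, -1153/60, 0, 138241/2520, 0, -30965761/181440, …
ICs: h(0) = 0, h′(0) = -8, h′′(0) = 0, h′′′(0) = 50.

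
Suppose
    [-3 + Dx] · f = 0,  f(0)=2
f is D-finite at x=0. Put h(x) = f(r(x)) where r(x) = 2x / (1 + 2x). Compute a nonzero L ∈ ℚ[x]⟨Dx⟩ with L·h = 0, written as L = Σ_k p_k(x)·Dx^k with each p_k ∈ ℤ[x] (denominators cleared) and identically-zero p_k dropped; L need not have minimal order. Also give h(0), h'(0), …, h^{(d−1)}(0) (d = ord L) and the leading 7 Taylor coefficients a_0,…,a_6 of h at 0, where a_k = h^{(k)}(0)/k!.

L = -6 + (1 + 4·x + 4·x^2)·Dx  (order 1).
h: a_k = 2, 12, 12, -24, 12, 168/5, -552/5, …
ICs: h(0) = 2.

f: a_k = 2, 6, 9, 9, 27/4, 81/20, 81/40, …
h₀=f(r): pull back L_f along r ⇒ L₀.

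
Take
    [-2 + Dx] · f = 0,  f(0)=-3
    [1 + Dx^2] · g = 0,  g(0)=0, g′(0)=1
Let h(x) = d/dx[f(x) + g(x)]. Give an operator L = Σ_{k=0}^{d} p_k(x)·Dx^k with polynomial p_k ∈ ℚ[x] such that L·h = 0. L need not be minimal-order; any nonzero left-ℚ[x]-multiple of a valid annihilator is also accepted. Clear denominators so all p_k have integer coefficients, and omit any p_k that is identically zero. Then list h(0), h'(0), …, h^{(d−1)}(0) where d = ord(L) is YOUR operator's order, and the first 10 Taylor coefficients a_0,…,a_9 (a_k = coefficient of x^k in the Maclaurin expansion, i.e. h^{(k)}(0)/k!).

L = 2 - Dx + 2·Dx^2 - Dx^3  (order 3).
h: a_k = -5, -12, -25/2, -8, -95/24, -8/5, -77/144, -16/105, -307/8064, -8/945, …
ICs: h(0) = -5, h′(0) = -12, h′′(0) = -25.

f: a_k = -3, -6, -6, -4, -2, -4/5, -4/15, -8/105, -2/105, -4/945, …
g: a_k = 0, 1, 0, -1/6, 0, 1/120, 0, -1/5040, 0, 1/362880, …
f+g: L₀ = lclm(L_f,L_g), ord ≤ 1+2.
Derive L from L₀ (diff closure).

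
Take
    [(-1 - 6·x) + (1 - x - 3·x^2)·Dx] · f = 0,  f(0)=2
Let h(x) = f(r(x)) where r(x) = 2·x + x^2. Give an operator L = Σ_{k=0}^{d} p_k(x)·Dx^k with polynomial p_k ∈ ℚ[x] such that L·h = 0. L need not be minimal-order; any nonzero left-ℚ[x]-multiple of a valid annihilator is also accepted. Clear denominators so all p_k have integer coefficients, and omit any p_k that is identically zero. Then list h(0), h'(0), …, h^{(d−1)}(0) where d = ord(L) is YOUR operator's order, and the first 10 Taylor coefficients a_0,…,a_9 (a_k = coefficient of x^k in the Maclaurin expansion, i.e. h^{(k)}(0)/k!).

f: a_k = 2, 2, 8, 14, 38, 80, 194, 434, 1016, 2318, …
f∘r: x↦r, Dx↦Dx/r' in L_f ⇒ L₀.
L = (2 + 26·x + 36·x^2 + 12·x^3) + (-1 + 2·x + 13·x^2 + 12·x^3 + 3·x^4)·Dx  (order 1).
h: a_k = 2, 4, 34, 144, 784, 3860, 19742, 99504, 504326, 2550688, …
ICs: h(0) = 2.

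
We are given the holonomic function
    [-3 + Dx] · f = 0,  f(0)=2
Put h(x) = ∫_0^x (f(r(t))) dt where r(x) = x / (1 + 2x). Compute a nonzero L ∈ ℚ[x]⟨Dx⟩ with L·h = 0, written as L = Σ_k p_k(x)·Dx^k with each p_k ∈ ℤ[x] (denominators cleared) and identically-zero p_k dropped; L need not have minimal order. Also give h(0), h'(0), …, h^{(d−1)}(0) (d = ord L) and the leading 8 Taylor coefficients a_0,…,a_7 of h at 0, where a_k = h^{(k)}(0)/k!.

L = -3·Dx + (1 + 4·x + 4·x^2)·Dx^2  (order 2).
h: a_k = 0, 2, 3, -1, -3/4, 51/20, -173/40, 1581/280, …
ICs: h(0) = 0, h′(0) = 2.

f: a_k = 2, 6, 9, 9, 27/4, 81/20, 81/40, 243/280, …
Substitute x→r, Dx→(1/r')Dx; clear ⇒ L₀.
∫: right-multiply L₀ by Dx.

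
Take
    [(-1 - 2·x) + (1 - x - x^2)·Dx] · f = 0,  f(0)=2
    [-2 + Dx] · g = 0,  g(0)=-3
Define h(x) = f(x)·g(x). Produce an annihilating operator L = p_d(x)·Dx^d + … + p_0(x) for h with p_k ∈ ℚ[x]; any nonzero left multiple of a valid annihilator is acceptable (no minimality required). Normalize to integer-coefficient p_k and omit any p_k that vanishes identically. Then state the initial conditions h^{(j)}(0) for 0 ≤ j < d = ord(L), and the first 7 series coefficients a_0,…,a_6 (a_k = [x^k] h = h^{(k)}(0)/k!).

L = (3 - 2·x^2) + (-1 + x + x^2)·Dx  (order 1).
h: a_k = -6, -18, -36, -62, -102, -828/5, -4022/15, …
ICs: h(0) = -6.

f: a_k = 2, 2, 4, 6, 10, 16, 26, …
g: a_k = -3, -6, -6, -4, -2, -4/5, -4/15, …
L₀ := L_f ⊗_s L_g (sym. prod.), ord ≤ 1.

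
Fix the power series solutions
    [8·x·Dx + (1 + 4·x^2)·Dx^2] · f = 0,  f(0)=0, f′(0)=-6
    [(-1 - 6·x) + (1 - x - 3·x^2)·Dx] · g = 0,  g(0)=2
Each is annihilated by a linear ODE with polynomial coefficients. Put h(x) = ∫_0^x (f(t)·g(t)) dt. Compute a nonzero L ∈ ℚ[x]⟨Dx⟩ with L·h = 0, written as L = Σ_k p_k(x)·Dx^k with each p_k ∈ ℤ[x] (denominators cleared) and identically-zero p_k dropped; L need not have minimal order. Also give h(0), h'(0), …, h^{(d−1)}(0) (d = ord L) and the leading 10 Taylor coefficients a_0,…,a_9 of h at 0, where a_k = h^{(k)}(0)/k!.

f: a_k = 0, -6, 0, 8, 0, -96/5, 0, 384/7, 0, -512/3, …
g: a_k = 2, 2, 8, 14, 38, 80, 194, 434, 1016, 2318, …
L₀ := L_f ⊗_s L_g (sym. prod.), ord ≤ 2.
∫: right-multiply L₀ by Dx.
L = (6 + 8·x + 72·x^2)·Dx + (2 + 4·x + 16·x^2 + 72·x^3)·Dx^2 + (-1 + x - x^2 + 4·x^3 + 12·x^4)·Dx^3  (order 3).
h: a_k = 0, 0, -6, -4, -8, -68/5, -506/15, -2032/35, -7909/70, -74308/315, …
ICs: h(0) = 0, h′(0) = 0, h′′(0) = -12.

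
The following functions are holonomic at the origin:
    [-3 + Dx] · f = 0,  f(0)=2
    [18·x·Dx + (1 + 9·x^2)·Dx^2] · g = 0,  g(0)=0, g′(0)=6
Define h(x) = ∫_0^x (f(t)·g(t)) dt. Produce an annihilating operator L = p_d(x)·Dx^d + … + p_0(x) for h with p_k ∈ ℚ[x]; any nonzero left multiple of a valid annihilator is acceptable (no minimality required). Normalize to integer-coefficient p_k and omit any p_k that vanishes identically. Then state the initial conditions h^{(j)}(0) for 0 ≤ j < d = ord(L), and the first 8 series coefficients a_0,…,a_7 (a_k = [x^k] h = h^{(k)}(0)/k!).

f: a_k = 2, 6, 9, 9, 27/4, 81/20, 81/40, 243/280, …
g: a_k = 0, 6, 0, -18, 0, 486/5, 0, -4374/7, …
h₀=f·g: eliminate ⇒ L₀, order ≤ 1·2.
h=∫h₀ ⇒ L = L₀·Dx.
L = (9 - 54·x + 81·x^2)·Dx + (-6 + 18·x - 54·x^2)·Dx^2 + (1 + 9·x^2)·Dx^3  (order 3).
h: a_k = 0, 0, 6, 12, 9/2, -54/5, 243/20, 891/14, …
ICs: h(0) = 0, h′(0) = 0, h′′(0) = 12.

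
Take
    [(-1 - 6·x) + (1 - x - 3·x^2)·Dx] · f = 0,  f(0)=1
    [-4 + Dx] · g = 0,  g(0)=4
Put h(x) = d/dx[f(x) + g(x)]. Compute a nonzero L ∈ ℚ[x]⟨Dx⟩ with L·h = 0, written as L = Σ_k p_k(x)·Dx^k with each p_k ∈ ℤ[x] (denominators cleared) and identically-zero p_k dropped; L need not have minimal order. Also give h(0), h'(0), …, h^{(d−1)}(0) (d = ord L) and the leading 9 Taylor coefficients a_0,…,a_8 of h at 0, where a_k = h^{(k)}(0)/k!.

f: a_k = 1, 1, 4, 7, 19, 40, 97, 217, 508, …
g: a_k = 4, 16, 32, 128/3, 128/3, 512/15, 1024/45, 4096/315, 2048/315, …
f+g: L₀ = lclm(L_f,L_g), ord ≤ 1+1.
h₀' ⇒ L via d/dx closure of L₀.
L = (20 + 496·x + 552·x^2 + 2160·x^3 + 1296·x^4) + (-13 - 112·x - 298·x^2 - 516·x^3 + 360·x^4 + 432·x^5)·Dx + (2 - 3·x + 40·x^2 - 6·x^3 - 171·x^4 - 108·x^5)·Dx^2  (order 2).
h: a_k = 17, 72, 149, 740/3, 1112/3, 10778/15, 72451/45, 1296544/315, 3293957/315, …
ICs: h(0) = 17, h′(0) = 72.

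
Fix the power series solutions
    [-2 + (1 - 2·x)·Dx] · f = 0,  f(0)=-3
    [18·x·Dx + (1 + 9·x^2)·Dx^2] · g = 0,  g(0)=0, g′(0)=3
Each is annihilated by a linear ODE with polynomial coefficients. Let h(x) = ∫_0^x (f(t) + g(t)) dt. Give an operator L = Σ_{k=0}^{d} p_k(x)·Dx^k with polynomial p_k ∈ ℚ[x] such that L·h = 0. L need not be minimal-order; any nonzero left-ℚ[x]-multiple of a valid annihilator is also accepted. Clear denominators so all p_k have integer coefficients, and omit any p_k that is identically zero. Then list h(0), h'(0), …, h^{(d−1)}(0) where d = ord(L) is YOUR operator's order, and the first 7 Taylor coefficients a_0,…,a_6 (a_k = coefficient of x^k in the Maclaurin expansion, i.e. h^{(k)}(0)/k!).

L = (-36 + 288·x + 972·x^2)·Dx^2 + (21 - 36·x + 9·x^2 + 972·x^3)·Dx^3 + (-2 - 5·x - 45·x^3 + 162·x^4)·Dx^4  (order 4).
h: a_k = 0, -3, -3/2, -4, -33/4, -48/5, -79/10, …
ICs: h(0) = 0, h′(0) = -3, h′′(0) = -3, h′′′(0) = -24.

f: a_k = -3, -6, -12, -24, -48, -96, -192, …
g: a_k = 0, 3, 0, -9, 0, 243/5, 0, …
Sum ⇒ L₀ = lclm(L_f,L_g) in ℚ(x)⟨Dx⟩.
h=∫h₀ ⇒ L = L₀·Dx.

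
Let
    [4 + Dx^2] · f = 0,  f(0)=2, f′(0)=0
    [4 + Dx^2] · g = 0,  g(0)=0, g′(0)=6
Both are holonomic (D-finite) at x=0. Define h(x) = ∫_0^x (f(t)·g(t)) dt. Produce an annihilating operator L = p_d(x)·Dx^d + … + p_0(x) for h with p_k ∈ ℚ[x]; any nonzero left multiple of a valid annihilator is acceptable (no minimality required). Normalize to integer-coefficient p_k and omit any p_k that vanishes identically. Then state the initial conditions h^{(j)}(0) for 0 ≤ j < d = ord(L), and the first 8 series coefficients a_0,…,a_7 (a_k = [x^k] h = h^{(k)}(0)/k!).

L = 16·Dx^2 + Dx^4  (order 4).
h: a_k = 0, 0, 6, 0, -8, 0, 64/15, 0, …
ICs: h(0) = 0, h′(0) = 0, h′′(0) = 12, h′′′(0) = 0.

f: a_k = 2, 0, -4, 0, 4/3, 0, -8/45, 0, …
g: a_k = 0, 6, 0, -4, 0, 4/5, 0, -8/105, …
h₀=f·g: eliminate ⇒ L₀, order ≤ 2·2.
h=∫₀ˣh₀: take L = L₀·Dx.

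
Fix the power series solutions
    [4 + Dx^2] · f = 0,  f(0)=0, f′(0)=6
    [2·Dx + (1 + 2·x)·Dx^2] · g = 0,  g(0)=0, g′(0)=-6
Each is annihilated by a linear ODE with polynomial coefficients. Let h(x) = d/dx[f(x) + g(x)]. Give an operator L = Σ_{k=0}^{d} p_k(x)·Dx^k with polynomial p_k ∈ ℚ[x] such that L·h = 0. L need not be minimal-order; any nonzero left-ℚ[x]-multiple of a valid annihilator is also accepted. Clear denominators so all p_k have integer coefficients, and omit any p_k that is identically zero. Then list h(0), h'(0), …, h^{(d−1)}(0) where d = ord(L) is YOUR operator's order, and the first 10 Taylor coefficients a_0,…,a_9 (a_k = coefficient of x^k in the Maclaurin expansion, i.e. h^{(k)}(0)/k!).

L = (56 + 32·x + 32·x^2) + (12 + 40·x + 48·x^2 + 32·x^3)·Dx + (14 + 8·x + 8·x^2)·Dx^2 + (3 + 10·x + 12·x^2 + 8·x^3)·Dx^3  (order 3).
h: a_k = 0, 12, -36, 48, -92, 192, -5768/15, 768, -161276/105, 3072, …
ICs: h(0) = 0, h′(0) = 12, h′′(0) = -72.

f: a_k = 0, 6, 0, -4, 0, 4/5, 0, -8/105, 0, 4/945, …
g: a_k = 0, -6, 6, -8, 12, -96/5, 32, -384/7, 96, -512/3, …
L₀ := lclm(L_f,L_g); ord L₀ ≤ 2+2.
Derive L from L₀ (diff closure).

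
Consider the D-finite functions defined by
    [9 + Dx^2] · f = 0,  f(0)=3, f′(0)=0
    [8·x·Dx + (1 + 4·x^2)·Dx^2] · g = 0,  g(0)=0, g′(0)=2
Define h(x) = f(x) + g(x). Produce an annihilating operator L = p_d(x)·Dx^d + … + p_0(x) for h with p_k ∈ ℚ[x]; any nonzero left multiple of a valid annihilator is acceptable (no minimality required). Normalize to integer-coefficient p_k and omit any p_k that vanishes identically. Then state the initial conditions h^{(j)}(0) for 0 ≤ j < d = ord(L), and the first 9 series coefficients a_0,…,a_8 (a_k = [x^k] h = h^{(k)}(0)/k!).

L = (-2808·x + 19008·x^3 + 10368·x^5)·Dx + (9 + 1548·x^2 + 7344·x^4 + 5184·x^6)·Dx^2 + (-312·x + 2112·x^3 + 1152·x^5)·Dx^3 + (1 + 172·x^2 + 816·x^4 + 576·x^6)·Dx^4  (order 4).
h: a_k = 3, 2, -27/2, -8/3, 81/8, 32/5, -243/80, -128/7, 2187/4480, …
ICs: h(0) = 3, h′(0) = 2, h′′(0) = -27, h′′′(0) = -16.

f: a_k = 3, 0, -27/2, 0, 81/8, 0, -243/80, 0, 2187/4480, …
g: a_k = 0, 2, 0, -8/3, 0, 32/5, 0, -128/7, 0, …
h₀=f+g: left-lcm gives L₀, ord ≤ 4.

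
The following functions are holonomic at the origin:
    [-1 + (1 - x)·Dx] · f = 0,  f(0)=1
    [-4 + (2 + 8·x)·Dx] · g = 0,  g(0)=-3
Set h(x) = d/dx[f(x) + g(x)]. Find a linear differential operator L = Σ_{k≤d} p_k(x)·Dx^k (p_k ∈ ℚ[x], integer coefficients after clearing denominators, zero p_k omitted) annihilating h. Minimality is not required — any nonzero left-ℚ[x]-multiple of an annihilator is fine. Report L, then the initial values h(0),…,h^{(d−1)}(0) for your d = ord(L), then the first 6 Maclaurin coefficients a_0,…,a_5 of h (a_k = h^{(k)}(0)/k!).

L = (-18 - 12·x) + (3 - 36·x - 42·x^2)·Dx + (2 + 9·x + x^2 - 12·x^3)·Dx^2  (order 2).
h: a_k = -5, 14, -33, 124, -415, 1518, …
ICs: h(0) = -5, h′(0) = 14.

f: a_k = 1, 1, 1, 1, 1, 1, …
g: a_k = -3, -6, 6, -12, 30, -84, …
Weyl lclm of L_f,L_g ⇒ L₀ (ord ≤ 2).
h=h₀': d/dx-closure on L₀ ⇒ L.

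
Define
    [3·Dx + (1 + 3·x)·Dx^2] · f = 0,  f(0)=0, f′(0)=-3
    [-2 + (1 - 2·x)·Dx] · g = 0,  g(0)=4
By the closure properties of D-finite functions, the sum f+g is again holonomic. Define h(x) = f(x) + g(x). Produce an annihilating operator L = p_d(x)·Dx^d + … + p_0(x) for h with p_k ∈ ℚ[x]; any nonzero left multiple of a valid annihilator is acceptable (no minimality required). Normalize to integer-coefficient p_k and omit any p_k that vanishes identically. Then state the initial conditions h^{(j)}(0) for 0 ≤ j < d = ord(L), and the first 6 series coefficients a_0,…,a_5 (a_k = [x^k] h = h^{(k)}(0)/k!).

f: a_k = 0, -3, 9/2, -9, 81/4, -243/5, …
g: a_k = 4, 8, 16, 32, 64, 128, …
Sum ⇒ L₀ = lclm(L_f,L_g) in ℚ(x)⟨Dx⟩.
L = (-144 - 72·x)·Dx + (-6 - 216·x - 144·x^2)·Dx^2 + (7 + 13·x - 36·x^2 - 36·x^3)·Dx^3  (order 3).
h: a_k = 4, 5, 41/2, 23, 337/4, 397/5, …
ICs: h(0) = 4, h′(0) = 5, h′′(0) = 41.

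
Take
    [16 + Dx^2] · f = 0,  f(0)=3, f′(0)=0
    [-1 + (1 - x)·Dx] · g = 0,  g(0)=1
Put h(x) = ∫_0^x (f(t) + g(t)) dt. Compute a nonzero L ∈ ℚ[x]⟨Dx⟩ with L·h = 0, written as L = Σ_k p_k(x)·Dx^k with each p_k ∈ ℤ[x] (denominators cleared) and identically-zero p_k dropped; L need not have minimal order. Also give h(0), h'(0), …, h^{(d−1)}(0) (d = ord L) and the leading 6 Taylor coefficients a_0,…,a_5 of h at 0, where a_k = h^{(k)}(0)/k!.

f: a_k = 3, 0, -24, 0, 32, 0, …
g: a_k = 1, 1, 1, 1, 1, 1, …
Sum ⇒ L₀ = lclm(L_f,L_g) in ℚ(x)⟨Dx⟩.
h=∫h₀ ⇒ L = L₀·Dx.
L = (-176 + 256·x - 128·x^2)·Dx + (144 - 400·x + 384·x^2 - 128·x^3)·Dx^2 + (-11 + 16·x - 8·x^2)·Dx^3 + (9 - 25·x + 24·x^2 - 8·x^3)·Dx^4  (order 4).
h: a_k = 0, 4, 1/2, -23/3, 1/4, 33/5, …
ICs: h(0) = 0, h′(0) = 4, h′′(0) = 1, h′′′(0) = -46.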